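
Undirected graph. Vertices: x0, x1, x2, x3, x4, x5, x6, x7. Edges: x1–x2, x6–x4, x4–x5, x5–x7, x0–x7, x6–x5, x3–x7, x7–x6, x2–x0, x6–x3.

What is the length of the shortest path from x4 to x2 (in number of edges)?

4

Distance 0: x4.
Distance 1: x5, x6.
Distance 2: x3, x7.
Distance 3: x0.
Distance 4: x2 — contains x2.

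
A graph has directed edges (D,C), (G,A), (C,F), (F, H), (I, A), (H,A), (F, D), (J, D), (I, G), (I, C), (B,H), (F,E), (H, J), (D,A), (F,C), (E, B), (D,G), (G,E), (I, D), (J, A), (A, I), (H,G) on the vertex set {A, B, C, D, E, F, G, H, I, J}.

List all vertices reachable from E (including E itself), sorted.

A, B, C, D, E, F, G, H, I, J

Start at E.
Its neighbours: B.
Then their neighbours: H.
Then next layer: A, G, J.
Then next layer: D, I.
Then next layer: C.
Then next layer: F.
Every vertex is now reached.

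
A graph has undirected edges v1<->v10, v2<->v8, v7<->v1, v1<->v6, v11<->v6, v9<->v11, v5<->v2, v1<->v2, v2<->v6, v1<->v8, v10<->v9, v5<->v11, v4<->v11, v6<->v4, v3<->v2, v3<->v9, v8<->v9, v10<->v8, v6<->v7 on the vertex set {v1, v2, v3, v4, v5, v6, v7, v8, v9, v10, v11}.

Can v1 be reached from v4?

Explore from v4.
Distance 1: reach v6, v11.
Distance 2: reach v1, v2, v5, v7, v9.
Found v1.

Yes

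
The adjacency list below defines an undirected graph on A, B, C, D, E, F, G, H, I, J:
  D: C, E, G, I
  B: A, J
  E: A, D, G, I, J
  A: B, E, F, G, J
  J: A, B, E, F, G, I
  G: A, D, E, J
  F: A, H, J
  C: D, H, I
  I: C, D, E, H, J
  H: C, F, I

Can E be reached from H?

Explore from H.
Distance 1: reach C, F, I.
Distance 2: reach A, D, E, J.
Found E.

Yes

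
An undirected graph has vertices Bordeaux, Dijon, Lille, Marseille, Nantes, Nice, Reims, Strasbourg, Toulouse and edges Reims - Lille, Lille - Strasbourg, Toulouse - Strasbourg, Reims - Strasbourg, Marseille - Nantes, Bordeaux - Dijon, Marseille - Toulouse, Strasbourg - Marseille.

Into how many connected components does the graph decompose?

3

From Bordeaux: component {Bordeaux, Dijon}.
From Lille: component {Lille, Marseille, Nantes, Reims, Strasbourg, Toulouse}.
From Nice: component {Nice}.
That's 3 components.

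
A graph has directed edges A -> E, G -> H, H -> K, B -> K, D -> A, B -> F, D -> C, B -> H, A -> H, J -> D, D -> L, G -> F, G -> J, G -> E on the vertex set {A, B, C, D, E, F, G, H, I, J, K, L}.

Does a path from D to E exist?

Yes

Explore from D.
Distance 1: reach A, C, L.
Distance 2: reach E, H.
Found E.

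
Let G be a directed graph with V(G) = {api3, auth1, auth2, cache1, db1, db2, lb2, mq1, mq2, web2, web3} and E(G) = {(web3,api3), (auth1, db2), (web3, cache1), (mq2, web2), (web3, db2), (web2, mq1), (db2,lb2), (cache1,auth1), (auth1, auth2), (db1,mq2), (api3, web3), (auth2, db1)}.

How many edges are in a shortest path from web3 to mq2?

5

Distance 0: web3.
Distance 1: api3, cache1, db2.
Distance 2: auth1, lb2.
Distance 3: auth2.
Distance 4: db1.
Distance 5: mq2 — contains mq2.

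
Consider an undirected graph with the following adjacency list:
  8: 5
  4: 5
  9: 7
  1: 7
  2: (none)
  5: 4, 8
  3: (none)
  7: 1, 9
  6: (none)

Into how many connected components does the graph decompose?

5

From 1: component {1, 7, 9}.
From 2: component {2}.
From 3: component {3}.
From 4: component {4, 5, 8}.
From 6: component {6}.
That's 5 components.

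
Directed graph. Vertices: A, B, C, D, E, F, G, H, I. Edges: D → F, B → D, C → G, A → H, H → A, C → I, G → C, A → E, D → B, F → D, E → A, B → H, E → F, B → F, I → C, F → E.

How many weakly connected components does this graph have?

2

From A: component {A, B, D, E, F, H}.
From C: component {C, G, I}.
That's 2 components.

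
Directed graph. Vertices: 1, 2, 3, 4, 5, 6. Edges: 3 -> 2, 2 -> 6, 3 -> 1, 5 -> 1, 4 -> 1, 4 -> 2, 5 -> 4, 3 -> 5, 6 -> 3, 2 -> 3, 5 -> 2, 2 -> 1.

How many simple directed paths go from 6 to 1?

6

6→3→1
6→3→2→1
6→3→5→1
6→3→5→2→1
6→3→5→4→1
6→3→5→4→2→1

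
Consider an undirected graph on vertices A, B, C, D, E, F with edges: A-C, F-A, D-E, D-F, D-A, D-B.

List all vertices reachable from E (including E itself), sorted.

Start at E.
Its neighbours: D.
Then their neighbours: A, B, F.
Then next layer: C.
Every vertex is now reached.

A, B, C, D, E, F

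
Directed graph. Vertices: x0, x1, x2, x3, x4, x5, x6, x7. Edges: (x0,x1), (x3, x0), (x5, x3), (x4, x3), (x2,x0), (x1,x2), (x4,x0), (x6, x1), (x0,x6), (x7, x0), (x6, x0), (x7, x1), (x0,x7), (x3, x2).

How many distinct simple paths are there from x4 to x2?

x4→x0→x1→x2
x4→x0→x6→x1→x2
x4→x0→x7→x1→x2
x4→x3→x0→x1→x2
x4→x3→x0→x6→x1→x2
x4→x3→x0→x7→x1→x2
x4→x3→x2

7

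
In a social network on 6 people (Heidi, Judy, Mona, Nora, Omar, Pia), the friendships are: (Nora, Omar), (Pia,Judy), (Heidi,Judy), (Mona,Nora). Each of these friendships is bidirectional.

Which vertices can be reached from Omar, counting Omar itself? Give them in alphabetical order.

Mona, Nora, Omar

Start at Omar.
Its neighbours: Nora.
Then their neighbours: Mona.
Nothing further is reachable.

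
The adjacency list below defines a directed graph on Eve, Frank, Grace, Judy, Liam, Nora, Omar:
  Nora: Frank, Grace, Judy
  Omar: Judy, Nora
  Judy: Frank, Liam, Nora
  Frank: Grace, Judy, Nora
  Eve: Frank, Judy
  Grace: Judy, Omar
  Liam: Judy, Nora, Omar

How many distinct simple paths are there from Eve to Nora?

15

Eve→Frank→Grace→Judy→Liam→Nora
Eve→Frank→Grace→Judy→Liam→Omar→Nora
Eve→Frank→Grace→Judy→Nora
Eve→Frank→Grace→Omar→Judy→Liam→Nora
Eve→Frank→Grace→Omar→Judy→Nora
Eve→Frank→Grace→Omar→Nora
Eve→Frank→Judy→Liam→Nora
Eve→Frank→Judy→Liam→Omar→Nora
Eve→Frank→Judy→Nora
Eve→Frank→Nora
Eve→Judy→Frank→Grace→Omar→Nora
Eve→Judy→Frank→Nora
Eve→Judy→Liam→Nora
Eve→Judy→Liam→Omar→Nora
Eve→Judy→Nora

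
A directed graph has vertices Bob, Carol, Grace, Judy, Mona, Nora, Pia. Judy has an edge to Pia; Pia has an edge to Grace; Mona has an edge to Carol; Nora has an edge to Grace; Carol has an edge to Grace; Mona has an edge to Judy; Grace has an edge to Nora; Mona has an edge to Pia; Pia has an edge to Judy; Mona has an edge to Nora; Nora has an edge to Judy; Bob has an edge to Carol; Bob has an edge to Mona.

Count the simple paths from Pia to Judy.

Pia→Grace→Nora→Judy
Pia→Judy

2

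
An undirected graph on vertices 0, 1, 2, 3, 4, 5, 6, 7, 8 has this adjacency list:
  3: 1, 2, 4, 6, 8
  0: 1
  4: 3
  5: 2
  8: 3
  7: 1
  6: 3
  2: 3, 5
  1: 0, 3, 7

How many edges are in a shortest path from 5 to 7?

4

Distance 0: 5.
Distance 1: 2.
Distance 2: 3.
Distance 3: 1, 4, 6, 8.
Distance 4: 0, 7 — contains 7.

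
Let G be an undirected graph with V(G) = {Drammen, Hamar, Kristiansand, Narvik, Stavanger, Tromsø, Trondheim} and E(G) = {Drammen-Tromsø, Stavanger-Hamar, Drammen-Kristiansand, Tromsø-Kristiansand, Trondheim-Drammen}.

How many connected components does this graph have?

3

From Drammen: component {Drammen, Kristiansand, Tromsø, Trondheim}.
From Hamar: component {Hamar, Stavanger}.
From Narvik: component {Narvik}.
That's 3 components.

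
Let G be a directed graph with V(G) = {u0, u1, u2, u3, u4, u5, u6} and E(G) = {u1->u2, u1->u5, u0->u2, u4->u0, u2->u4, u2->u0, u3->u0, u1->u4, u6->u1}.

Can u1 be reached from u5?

No

u5 has no outgoing edges, so nothing is reachable from it.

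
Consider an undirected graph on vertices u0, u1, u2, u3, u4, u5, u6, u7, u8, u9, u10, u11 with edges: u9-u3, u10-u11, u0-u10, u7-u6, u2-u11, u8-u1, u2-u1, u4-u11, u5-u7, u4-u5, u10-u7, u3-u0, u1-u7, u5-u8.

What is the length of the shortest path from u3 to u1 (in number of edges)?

4

Distance 0: u3.
Distance 1: u0, u9.
Distance 2: u10.
Distance 3: u7, u11.
Distance 4: u1, u2, u4, u5, u6 — contains u1.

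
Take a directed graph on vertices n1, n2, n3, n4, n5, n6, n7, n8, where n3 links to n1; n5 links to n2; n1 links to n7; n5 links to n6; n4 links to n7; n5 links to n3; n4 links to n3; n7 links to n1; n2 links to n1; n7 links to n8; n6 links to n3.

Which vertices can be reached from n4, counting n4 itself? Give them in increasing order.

Start at n4.
Its neighbours: n3, n7.
Then their neighbours: n1, n8.
Nothing further is reachable.

n1, n3, n4, n7, n8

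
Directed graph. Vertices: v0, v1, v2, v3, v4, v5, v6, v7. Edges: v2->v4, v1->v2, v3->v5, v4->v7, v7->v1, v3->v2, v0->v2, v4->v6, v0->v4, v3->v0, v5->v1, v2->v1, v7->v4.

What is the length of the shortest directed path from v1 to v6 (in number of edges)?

3

Distance 0: v1.
Distance 1: v2.
Distance 2: v4.
Distance 3: v6, v7 — contains v6.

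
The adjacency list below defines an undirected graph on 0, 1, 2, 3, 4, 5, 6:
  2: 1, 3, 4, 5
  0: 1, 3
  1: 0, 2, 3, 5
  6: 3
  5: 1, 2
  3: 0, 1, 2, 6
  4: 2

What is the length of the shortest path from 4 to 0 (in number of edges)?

Distance 0: 4.
Distance 1: 2.
Distance 2: 1, 3, 5.
Distance 3: 0, 6 — contains 0.

3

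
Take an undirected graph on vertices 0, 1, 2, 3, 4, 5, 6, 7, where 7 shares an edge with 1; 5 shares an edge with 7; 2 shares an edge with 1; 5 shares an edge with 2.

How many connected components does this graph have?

5

From 0: component {0}.
From 1: component {1, 2, 5, 7}.
From 3: component {3}.
From 4: component {4}.
From 6: component {6}.
That's 5 components.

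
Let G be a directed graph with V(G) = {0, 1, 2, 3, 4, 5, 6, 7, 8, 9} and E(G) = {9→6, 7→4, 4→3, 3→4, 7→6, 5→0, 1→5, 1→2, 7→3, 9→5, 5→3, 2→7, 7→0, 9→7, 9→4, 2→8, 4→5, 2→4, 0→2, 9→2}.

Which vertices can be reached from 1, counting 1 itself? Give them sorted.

Start at 1.
Its neighbours: 2, 5.
Then their neighbours: 0, 3, 4, 7, 8.
Then next layer: 6.
Nothing further is reachable.

0, 1, 2, 3, 4, 5, 6, 7, 8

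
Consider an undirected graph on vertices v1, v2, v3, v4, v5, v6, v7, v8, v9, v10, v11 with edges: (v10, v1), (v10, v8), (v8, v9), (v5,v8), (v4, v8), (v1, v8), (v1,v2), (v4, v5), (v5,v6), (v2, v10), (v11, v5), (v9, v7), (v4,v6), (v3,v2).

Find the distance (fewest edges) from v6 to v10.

Distance 0: v6.
Distance 1: v4, v5.
Distance 2: v8, v11.
Distance 3: v1, v9, v10 — contains v10.

3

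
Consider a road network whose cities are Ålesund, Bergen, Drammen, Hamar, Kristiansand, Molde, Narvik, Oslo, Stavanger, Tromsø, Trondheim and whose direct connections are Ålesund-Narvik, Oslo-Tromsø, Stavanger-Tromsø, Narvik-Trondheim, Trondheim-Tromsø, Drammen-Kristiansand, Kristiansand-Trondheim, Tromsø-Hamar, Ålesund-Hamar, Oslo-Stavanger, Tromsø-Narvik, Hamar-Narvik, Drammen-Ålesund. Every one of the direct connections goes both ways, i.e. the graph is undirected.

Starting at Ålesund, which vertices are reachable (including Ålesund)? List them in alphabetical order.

Ålesund, Drammen, Hamar, Kristiansand, Narvik, Oslo, Stavanger, Tromsø, Trondheim

Start at Ålesund.
Its neighbours: Drammen, Hamar, Narvik.
Then their neighbours: Kristiansand, Tromsø, Trondheim.
Then next layer: Oslo, Stavanger.
Nothing further is reachable.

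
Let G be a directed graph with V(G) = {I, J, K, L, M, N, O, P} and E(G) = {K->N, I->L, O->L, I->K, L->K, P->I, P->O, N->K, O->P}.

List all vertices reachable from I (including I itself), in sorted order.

I, K, L, N

Start at I.
Its neighbours: K, L.
Then their neighbours: N.
Nothing further is reachable.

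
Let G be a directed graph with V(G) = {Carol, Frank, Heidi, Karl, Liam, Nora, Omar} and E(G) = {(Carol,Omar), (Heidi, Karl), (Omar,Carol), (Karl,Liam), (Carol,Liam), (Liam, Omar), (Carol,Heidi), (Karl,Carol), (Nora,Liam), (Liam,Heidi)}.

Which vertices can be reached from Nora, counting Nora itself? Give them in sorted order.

Carol, Heidi, Karl, Liam, Nora, Omar

Start at Nora.
Its neighbours: Liam.
Then their neighbours: Heidi, Omar.
Then next layer: Carol, Karl.
Nothing further is reachable.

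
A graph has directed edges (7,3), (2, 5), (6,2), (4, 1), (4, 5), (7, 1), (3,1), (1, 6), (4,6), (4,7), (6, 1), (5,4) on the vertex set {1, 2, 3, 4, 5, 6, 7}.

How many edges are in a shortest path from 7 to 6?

Distance 0: 7.
Distance 1: 1, 3.
Distance 2: 6 — contains 6.

2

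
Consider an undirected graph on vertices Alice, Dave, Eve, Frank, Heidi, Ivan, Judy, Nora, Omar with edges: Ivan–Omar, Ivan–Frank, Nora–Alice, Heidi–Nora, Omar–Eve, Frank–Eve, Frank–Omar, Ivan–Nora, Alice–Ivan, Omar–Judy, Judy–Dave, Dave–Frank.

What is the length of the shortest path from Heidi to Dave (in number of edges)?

Distance 0: Heidi.
Distance 1: Nora.
Distance 2: Alice, Ivan.
Distance 3: Frank, Omar.
Distance 4: Dave, Eve, Judy — contains Dave.

4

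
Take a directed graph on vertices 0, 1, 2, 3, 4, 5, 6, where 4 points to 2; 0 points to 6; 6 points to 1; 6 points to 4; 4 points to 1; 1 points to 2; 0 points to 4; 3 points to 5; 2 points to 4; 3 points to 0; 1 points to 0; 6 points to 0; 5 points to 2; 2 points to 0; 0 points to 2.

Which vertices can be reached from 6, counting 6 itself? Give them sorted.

Start at 6.
Its neighbours: 0, 1, 4.
Then their neighbours: 2.
Nothing further is reachable.

0, 1, 2, 4, 6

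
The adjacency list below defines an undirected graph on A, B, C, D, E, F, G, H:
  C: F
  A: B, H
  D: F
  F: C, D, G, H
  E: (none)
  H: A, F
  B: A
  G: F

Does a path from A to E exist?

Explore from A.
Distance 1: reach B, H.
Distance 2: reach F.
Distance 3: reach C, D, G.
The search is exhausted without reaching E; it lies in a different component.

No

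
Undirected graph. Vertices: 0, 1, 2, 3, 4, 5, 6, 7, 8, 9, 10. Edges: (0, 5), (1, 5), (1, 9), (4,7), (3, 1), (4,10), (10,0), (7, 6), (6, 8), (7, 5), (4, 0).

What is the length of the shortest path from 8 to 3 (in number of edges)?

Distance 0: 8.
Distance 1: 6.
Distance 2: 7.
Distance 3: 4, 5.
Distance 4: 0, 1, 10.
Distance 5: 3, 9 — contains 3.

5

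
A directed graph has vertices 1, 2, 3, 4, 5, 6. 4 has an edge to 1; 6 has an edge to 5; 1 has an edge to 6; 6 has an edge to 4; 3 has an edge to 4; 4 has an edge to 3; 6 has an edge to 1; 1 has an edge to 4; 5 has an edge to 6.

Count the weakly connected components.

From 1: component {1, 3, 4, 5, 6}.
From 2: component {2}.
That's 2 components.

2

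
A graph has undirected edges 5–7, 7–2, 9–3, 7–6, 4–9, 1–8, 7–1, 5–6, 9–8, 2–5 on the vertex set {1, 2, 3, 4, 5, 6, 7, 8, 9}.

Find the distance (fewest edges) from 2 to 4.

Distance 0: 2.
Distance 1: 5, 7.
Distance 2: 1, 6.
Distance 3: 8.
Distance 4: 9.
Distance 5: 3, 4 — contains 4.

5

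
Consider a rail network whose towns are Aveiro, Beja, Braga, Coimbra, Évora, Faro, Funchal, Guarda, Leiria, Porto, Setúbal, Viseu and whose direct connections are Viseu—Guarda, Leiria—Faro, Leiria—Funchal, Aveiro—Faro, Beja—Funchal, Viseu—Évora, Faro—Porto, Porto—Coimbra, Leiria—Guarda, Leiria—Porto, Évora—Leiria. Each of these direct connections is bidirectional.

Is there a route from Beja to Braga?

No

Explore from Beja.
Distance 1: reach Funchal.
Distance 2: reach Leiria.
Distance 3: reach Évora, Faro, Guarda, Porto.
Distance 4: reach Aveiro, Coimbra, Viseu.
The search is exhausted without reaching Braga; it lies in a different component.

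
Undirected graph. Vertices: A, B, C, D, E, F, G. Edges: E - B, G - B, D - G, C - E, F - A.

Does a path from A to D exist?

No

Explore from A.
Distance 1: reach F.
The search is exhausted without reaching D; it lies in a different component.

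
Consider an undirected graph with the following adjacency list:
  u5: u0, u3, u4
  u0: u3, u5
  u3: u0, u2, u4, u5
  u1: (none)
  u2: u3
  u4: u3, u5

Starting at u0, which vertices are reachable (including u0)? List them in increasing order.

Start at u0.
Its neighbours: u3, u5.
Then their neighbours: u2, u4.
Nothing further is reachable.

u0, u2, u3, u4, u5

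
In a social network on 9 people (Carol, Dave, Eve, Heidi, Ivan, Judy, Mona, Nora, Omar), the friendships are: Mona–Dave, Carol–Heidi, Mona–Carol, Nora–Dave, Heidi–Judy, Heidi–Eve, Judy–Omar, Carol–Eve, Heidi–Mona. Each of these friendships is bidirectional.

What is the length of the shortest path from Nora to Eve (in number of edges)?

Distance 0: Nora.
Distance 1: Dave.
Distance 2: Mona.
Distance 3: Carol, Heidi.
Distance 4: Eve, Judy — contains Eve.

4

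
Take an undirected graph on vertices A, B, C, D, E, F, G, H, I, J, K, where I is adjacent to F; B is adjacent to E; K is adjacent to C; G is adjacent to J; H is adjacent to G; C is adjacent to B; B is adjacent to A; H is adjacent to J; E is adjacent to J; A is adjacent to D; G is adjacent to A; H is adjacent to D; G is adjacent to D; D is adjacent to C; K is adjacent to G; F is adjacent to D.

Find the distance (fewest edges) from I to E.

5

Distance 0: I.
Distance 1: F.
Distance 2: D.
Distance 3: A, C, G, H.
Distance 4: B, J, K.
Distance 5: E — contains E.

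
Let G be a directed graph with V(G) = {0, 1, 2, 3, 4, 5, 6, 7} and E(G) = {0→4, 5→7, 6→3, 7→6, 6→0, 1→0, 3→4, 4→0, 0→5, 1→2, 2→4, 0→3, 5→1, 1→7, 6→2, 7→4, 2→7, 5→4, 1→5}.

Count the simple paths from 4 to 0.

4→0

1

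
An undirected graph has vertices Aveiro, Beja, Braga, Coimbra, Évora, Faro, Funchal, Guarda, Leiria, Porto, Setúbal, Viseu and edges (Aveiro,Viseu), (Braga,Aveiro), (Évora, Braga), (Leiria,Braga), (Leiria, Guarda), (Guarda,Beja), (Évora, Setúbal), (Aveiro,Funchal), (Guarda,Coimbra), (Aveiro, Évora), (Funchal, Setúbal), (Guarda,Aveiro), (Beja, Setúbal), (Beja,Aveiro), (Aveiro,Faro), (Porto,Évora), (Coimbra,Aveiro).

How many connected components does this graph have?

1

From Aveiro: component {Aveiro, Beja, Braga, Coimbra, Évora, Faro, Funchal, Guarda, Leiria, Porto, Setúbal, Viseu}.
That's 1 component.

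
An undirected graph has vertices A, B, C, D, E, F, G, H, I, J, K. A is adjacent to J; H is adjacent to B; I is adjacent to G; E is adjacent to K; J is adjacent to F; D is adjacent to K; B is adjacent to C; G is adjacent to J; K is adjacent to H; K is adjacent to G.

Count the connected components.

From A: component {A, B, C, D, E, F, G, H, I, J, K}.
That's 1 component.

1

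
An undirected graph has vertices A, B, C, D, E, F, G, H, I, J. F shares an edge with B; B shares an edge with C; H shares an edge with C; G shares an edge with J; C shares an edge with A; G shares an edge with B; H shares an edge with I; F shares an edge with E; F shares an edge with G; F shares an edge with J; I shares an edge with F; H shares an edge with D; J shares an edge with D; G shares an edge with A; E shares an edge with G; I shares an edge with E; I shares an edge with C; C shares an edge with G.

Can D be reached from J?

Yes

Explore from J.
Distance 1: reach D, F, G.
Found D.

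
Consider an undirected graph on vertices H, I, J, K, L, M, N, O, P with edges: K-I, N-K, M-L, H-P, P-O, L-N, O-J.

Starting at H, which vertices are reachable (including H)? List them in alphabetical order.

Start at H.
Its neighbours: P.
Then their neighbours: O.
Then next layer: J.
Nothing further is reachable.

H, J, O, P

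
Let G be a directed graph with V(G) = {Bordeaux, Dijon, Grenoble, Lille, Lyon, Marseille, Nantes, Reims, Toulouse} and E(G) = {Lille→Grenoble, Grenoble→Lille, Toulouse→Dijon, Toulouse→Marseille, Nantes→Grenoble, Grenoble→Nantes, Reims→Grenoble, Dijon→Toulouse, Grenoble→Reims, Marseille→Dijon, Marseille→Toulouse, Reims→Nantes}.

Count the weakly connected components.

From Bordeaux: component {Bordeaux}.
From Dijon: component {Dijon, Marseille, Toulouse}.
From Grenoble: component {Grenoble, Lille, Nantes, Reims}.
From Lyon: component {Lyon}.
That's 4 components.

4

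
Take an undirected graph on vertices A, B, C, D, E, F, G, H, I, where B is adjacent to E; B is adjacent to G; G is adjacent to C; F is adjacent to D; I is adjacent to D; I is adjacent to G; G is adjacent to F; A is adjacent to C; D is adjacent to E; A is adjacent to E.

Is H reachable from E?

No

Explore from E.
Distance 1: reach A, B, D.
Distance 2: reach C, F, G, I.
The search is exhausted without reaching H; it lies in a different component.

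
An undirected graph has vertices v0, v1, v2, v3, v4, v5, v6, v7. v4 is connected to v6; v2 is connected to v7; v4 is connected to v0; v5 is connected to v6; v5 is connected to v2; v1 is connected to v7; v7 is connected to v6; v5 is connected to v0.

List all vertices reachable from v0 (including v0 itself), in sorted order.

v0, v1, v2, v4, v5, v6, v7

Start at v0.
Its neighbours: v4, v5.
Then their neighbours: v2, v6.
Then next layer: v7.
Then next layer: v1.
Nothing further is reachable.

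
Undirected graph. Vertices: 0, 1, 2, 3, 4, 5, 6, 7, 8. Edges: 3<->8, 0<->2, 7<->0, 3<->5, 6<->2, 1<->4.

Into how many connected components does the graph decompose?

3

From 0: component {0, 2, 6, 7}.
From 1: component {1, 4}.
From 3: component {3, 5, 8}.
That's 3 components.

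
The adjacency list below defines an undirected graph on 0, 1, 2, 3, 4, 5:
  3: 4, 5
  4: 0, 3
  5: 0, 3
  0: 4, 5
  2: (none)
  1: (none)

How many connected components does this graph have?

3

From 0: component {0, 3, 4, 5}.
From 1: component {1}.
From 2: component {2}.
That's 3 components.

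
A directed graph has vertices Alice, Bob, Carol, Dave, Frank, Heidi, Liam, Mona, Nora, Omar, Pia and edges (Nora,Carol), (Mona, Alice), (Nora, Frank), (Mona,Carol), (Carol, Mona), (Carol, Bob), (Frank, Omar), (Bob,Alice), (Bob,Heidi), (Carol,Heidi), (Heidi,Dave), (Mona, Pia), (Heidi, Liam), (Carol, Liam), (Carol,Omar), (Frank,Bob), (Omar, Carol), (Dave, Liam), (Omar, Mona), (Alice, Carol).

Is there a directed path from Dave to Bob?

Explore from Dave.
Distance 1: reach Liam.
The search from Dave is exhausted; no directed path reaches Bob.

No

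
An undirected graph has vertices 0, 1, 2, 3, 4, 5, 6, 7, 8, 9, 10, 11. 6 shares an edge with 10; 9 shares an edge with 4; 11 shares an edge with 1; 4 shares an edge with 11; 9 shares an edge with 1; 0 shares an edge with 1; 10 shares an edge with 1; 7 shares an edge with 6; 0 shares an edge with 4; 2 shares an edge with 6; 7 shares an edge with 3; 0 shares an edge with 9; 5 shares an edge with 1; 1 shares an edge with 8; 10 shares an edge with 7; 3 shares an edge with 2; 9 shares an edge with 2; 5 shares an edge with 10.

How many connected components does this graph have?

1

From 0: component {0, 1, 2, 3, 4, 5, 6, 7, 8, 9, 10, 11}.
That's 1 component.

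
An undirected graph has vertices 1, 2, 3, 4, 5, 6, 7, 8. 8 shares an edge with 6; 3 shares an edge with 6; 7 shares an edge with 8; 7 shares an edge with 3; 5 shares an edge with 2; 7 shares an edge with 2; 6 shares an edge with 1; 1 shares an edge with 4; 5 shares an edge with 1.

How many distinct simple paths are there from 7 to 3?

7–2–5–1–6–3
7–3
7–8–6–3

3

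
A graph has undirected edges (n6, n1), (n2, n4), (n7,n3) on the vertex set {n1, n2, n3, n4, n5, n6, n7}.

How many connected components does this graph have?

From n1: component {n1, n6}.
From n2: component {n2, n4}.
From n3: component {n3, n7}.
From n5: component {n5}.
That's 4 components.

4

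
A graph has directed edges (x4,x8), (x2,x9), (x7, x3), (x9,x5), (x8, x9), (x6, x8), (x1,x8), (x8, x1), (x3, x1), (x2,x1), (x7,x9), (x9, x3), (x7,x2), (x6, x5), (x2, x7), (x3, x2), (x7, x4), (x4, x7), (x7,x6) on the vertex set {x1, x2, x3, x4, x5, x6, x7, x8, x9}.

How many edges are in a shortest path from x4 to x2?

Distance 0: x4.
Distance 1: x7, x8.
Distance 2: x1, x2, x3, x6, x9 — contains x2.

2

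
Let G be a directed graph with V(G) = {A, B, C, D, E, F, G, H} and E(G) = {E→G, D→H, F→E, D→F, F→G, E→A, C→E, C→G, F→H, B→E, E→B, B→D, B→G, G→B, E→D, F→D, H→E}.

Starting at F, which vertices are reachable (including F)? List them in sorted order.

Start at F.
Its neighbours: D, E, G, H.
Then their neighbours: A, B.
Nothing further is reachable.

A, B, D, E, F, G, H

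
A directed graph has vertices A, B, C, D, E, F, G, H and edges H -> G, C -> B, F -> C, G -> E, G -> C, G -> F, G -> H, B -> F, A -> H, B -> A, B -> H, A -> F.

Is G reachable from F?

Explore from F.
Distance 1: reach C.
Distance 2: reach B.
Distance 3: reach A, H.
Distance 4: reach G.
Found G.

Yes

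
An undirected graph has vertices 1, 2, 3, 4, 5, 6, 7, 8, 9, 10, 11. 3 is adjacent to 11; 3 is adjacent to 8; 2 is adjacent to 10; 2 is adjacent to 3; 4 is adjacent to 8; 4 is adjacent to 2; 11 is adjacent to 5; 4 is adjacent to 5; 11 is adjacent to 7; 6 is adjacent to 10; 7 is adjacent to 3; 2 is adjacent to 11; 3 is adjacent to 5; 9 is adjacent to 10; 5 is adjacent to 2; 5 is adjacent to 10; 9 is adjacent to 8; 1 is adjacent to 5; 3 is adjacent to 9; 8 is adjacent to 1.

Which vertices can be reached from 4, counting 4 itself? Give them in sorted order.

Start at 4.
Its neighbours: 2, 5, 8.
Then their neighbours: 1, 3, 9, 10, 11.
Then next layer: 6, 7.
Every vertex is now reached.

1, 2, 3, 4, 5, 6, 7, 8, 9, 10, 11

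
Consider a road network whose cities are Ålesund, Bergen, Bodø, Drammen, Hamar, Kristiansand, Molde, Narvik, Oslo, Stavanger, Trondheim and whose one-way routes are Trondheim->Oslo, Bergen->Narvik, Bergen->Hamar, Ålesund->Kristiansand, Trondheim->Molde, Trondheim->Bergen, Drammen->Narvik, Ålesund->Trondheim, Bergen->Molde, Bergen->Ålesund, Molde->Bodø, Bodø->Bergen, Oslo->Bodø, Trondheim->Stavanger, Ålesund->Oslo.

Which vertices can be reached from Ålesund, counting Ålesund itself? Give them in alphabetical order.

Ålesund, Bergen, Bodø, Hamar, Kristiansand, Molde, Narvik, Oslo, Stavanger, Trondheim

Start at Ålesund.
Its neighbours: Kristiansand, Oslo, Trondheim.
Then their neighbours: Bergen, Bodø, Molde, Stavanger.
Then next layer: Hamar, Narvik.
Nothing further is reachable.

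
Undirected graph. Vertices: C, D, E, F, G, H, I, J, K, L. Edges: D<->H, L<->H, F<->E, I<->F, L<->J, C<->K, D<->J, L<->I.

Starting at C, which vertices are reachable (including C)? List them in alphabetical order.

Start at C.
Its neighbours: K.
Nothing further is reachable.

C, K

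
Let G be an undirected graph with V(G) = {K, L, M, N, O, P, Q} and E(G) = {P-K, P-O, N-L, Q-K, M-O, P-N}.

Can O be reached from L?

Explore from L.
Distance 1: reach N.
Distance 2: reach P.
Distance 3: reach K, O.
Found O.

Yes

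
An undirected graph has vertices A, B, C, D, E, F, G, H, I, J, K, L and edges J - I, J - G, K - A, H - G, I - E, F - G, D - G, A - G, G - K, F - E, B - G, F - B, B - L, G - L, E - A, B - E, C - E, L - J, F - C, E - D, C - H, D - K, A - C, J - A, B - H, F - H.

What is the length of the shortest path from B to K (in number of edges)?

Distance 0: B.
Distance 1: E, F, G, H, L.
Distance 2: A, C, D, I, J, K — contains K.

2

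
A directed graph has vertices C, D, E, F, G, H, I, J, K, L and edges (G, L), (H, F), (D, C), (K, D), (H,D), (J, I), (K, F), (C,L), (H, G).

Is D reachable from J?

No

Explore from J.
Distance 1: reach I.
The search from J is exhausted; no directed path reaches D.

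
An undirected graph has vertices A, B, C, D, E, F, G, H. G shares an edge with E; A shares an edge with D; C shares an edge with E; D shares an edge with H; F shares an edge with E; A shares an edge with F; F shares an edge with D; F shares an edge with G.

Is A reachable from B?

No

B has no edges, so nothing is reachable from it.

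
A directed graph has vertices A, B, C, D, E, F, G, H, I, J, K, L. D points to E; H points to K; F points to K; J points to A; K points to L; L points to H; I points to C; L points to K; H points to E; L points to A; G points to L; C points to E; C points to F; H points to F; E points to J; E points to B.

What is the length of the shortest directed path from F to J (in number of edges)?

5

Distance 0: F.
Distance 1: K.
Distance 2: L.
Distance 3: A, H.
Distance 4: E.
Distance 5: B, J — contains J.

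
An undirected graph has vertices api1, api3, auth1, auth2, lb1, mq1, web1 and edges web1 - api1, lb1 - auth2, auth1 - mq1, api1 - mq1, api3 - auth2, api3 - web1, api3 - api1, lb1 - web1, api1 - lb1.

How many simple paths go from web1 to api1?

5

web1–api1
web1–api3–api1
web1–api3–auth2–lb1–api1
web1–lb1–api1
web1–lb1–auth2–api3–api1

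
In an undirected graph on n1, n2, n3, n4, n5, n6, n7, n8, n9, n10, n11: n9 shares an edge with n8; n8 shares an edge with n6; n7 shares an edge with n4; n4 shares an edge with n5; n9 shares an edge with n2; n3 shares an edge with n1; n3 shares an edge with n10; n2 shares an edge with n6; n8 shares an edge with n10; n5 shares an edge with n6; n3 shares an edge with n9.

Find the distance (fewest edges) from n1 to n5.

5

Distance 0: n1.
Distance 1: n3.
Distance 2: n9, n10.
Distance 3: n2, n8.
Distance 4: n6.
Distance 5: n5 — contains n5.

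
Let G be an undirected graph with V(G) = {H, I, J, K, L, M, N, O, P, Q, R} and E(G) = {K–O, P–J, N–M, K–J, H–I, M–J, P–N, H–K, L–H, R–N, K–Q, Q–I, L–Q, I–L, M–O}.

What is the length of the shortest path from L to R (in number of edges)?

Distance 0: L.
Distance 1: H, I, Q.
Distance 2: K.
Distance 3: J, O.
Distance 4: M, P.
Distance 5: N.
Distance 6: R — contains R.

6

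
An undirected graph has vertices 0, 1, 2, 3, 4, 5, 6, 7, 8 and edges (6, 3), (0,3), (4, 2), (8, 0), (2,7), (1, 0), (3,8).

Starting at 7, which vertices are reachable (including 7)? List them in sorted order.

2, 4, 7

Start at 7.
Its neighbours: 2.
Then their neighbours: 4.
Nothing further is reachable.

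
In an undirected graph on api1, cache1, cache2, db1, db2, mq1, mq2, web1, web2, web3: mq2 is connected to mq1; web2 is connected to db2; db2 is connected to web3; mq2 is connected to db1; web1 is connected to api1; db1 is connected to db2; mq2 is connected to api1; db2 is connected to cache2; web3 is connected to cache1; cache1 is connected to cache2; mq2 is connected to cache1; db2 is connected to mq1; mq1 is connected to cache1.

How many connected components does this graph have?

1

From api1: component {api1, cache1, cache2, db1, db2, mq1, mq2, web1, web2, web3}.
That's 1 component.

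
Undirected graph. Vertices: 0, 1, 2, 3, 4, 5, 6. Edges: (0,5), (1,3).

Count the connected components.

From 0: component {0, 5}.
From 1: component {1, 3}.
From 2: component {2}.
From 4: component {4}.
From 6: component {6}.
That's 5 components.

5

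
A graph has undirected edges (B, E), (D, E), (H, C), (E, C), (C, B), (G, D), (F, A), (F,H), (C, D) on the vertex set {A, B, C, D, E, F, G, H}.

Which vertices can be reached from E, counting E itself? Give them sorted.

A, B, C, D, E, F, G, H

Start at E.
Its neighbours: B, C, D.
Then their neighbours: G, H.
Then next layer: F.
Then next layer: A.
Every vertex is now reached.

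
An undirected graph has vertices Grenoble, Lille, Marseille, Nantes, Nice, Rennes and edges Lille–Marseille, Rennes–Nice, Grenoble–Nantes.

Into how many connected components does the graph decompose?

3

From Grenoble: component {Grenoble, Nantes}.
From Lille: component {Lille, Marseille}.
From Nice: component {Nice, Rennes}.
That's 3 components.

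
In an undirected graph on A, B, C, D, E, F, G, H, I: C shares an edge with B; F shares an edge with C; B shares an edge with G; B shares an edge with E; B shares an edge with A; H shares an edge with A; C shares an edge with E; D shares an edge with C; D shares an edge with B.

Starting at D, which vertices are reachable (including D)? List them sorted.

A, B, C, D, E, F, G, H

Start at D.
Its neighbours: B, C.
Then their neighbours: A, E, F, G.
Then next layer: H.
Nothing further is reachable.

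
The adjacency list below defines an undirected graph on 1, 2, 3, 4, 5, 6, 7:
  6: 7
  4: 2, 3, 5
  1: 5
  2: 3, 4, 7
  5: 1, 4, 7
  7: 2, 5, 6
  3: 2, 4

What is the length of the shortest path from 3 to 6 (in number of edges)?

3

Distance 0: 3.
Distance 1: 2, 4.
Distance 2: 5, 7.
Distance 3: 1, 6 — contains 6.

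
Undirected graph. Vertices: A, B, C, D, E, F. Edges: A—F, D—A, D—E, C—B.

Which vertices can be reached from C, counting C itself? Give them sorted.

Start at C.
Its neighbours: B.
Nothing further is reachable.

B, C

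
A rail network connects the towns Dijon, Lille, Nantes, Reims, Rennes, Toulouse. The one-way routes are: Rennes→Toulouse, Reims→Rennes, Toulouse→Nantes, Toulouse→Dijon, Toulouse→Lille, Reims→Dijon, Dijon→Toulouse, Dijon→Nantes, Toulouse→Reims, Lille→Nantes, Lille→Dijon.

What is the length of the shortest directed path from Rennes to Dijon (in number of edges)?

2

Distance 0: Rennes.
Distance 1: Toulouse.
Distance 2: Dijon, Lille, Nantes, Reims — contains Dijon.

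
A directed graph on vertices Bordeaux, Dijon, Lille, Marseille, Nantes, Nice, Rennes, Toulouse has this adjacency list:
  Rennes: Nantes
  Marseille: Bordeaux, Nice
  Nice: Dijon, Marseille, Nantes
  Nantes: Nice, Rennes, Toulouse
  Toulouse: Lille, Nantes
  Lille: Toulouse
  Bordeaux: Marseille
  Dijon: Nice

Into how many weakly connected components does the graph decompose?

From Bordeaux: component {Bordeaux, Dijon, Lille, Marseille, Nantes, Nice, Rennes, Toulouse}.
That's 1 component.

1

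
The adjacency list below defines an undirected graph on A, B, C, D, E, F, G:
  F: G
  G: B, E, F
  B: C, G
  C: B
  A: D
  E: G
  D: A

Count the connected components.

2

From A: component {A, D}.
From B: component {B, C, E, F, G}.
That's 2 components.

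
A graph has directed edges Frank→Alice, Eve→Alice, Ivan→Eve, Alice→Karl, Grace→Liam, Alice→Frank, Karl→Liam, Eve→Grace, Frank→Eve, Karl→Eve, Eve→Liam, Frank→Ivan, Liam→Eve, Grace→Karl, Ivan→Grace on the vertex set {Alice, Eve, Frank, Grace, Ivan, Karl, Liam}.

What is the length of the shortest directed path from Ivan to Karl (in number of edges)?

2

Distance 0: Ivan.
Distance 1: Eve, Grace.
Distance 2: Alice, Karl, Liam — contains Karl.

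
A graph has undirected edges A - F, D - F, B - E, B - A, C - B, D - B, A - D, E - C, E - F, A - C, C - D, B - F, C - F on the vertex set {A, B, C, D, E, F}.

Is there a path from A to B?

Yes

Explore from A.
Distance 1: reach B, C, D, F.
Found B.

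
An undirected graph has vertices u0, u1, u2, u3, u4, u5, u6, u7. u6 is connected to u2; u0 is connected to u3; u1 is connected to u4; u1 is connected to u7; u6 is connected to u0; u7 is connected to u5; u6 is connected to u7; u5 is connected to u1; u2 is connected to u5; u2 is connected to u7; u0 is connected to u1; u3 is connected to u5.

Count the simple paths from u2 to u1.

u2–u5–u1
u2–u5–u3–u0–u1
u2–u5–u3–u0–u6–u7–u1
u2–u5–u7–u1
u2–u5–u7–u6–u0–u1
u2–u6–u0–u1
u2–u6–u0–u3–u5–u1
u2–u6–u0–u3–u5–u7–u1
... and 8 more.

16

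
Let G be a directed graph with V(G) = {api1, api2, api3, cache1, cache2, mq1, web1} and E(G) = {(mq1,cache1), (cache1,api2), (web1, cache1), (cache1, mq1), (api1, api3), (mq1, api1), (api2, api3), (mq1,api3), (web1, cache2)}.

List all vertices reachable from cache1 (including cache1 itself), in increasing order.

api1, api2, api3, cache1, mq1

Start at cache1.
Its neighbours: api2, mq1.
Then their neighbours: api1, api3.
Nothing further is reachable.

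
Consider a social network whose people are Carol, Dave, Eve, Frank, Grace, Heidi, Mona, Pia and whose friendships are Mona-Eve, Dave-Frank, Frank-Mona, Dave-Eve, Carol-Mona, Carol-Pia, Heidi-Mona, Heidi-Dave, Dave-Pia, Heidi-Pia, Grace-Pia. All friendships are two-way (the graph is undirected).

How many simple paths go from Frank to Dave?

Frank–Dave
Frank–Mona–Carol–Pia–Dave
Frank–Mona–Carol–Pia–Heidi–Dave
Frank–Mona–Eve–Dave
Frank–Mona–Heidi–Dave
Frank–Mona–Heidi–Pia–Dave

6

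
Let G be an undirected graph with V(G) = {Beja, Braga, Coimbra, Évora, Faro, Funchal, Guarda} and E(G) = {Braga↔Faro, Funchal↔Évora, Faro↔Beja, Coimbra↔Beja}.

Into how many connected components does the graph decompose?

From Beja: component {Beja, Braga, Coimbra, Faro}.
From Évora: component {Évora, Funchal}.
From Guarda: component {Guarda}.
That's 3 components.

3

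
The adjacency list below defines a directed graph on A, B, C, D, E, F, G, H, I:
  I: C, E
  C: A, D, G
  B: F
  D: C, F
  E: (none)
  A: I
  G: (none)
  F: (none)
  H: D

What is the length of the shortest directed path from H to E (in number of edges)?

Distance 0: H.
Distance 1: D.
Distance 2: C, F.
Distance 3: A, G.
Distance 4: I.
Distance 5: E — contains E.

5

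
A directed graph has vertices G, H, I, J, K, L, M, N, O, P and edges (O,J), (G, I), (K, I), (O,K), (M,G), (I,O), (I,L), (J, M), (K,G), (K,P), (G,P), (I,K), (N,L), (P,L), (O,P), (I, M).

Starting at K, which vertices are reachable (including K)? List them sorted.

Start at K.
Its neighbours: G, I, P.
Then their neighbours: L, M, O.
Then next layer: J.
Nothing further is reachable.

G, I, J, K, L, M, O, P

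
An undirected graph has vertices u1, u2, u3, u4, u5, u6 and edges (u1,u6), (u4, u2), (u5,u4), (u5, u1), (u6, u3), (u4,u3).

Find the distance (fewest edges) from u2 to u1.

Distance 0: u2.
Distance 1: u4.
Distance 2: u3, u5.
Distance 3: u1, u6 — contains u1.

3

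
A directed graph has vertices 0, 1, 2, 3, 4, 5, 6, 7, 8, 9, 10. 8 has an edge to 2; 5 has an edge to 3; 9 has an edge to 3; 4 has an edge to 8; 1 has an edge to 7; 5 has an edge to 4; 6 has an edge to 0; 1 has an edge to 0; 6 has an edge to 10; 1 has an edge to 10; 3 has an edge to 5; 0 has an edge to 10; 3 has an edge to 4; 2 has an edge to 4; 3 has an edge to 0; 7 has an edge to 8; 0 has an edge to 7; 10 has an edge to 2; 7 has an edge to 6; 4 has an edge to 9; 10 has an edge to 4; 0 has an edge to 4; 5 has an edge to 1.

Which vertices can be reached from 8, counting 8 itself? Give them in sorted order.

Start at 8.
Its neighbours: 2.
Then their neighbours: 4.
Then next layer: 9.
Then next layer: 3.
Then next layer: 0, 5.
Then next layer: 1, 7, 10.
Then next layer: 6.
Every vertex is now reached.

0, 1, 2, 3, 4, 5, 6, 7, 8, 9, 10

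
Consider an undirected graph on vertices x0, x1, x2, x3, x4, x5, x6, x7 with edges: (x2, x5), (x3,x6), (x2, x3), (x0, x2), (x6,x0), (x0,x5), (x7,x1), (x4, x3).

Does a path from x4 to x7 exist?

No

Explore from x4.
Distance 1: reach x3.
Distance 2: reach x2, x6.
Distance 3: reach x0, x5.
The search is exhausted without reaching x7; it lies in a different component.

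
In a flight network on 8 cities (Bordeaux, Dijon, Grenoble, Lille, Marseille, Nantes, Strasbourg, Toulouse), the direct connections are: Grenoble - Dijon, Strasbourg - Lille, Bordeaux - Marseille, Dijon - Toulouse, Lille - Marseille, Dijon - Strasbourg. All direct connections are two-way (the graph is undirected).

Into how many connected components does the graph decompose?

2

From Bordeaux: component {Bordeaux, Dijon, Grenoble, Lille, Marseille, Strasbourg, Toulouse}.
From Nantes: component {Nantes}.
That's 2 components.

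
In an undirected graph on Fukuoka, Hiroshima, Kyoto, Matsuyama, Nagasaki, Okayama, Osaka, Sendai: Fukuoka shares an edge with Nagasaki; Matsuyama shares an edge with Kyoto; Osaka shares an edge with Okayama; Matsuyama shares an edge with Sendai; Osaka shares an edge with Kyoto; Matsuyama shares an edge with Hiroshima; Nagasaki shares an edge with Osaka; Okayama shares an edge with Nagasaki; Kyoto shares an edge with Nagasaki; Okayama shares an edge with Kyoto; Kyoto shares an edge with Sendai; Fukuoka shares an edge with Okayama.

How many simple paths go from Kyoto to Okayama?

Kyoto–Nagasaki–Fukuoka–Okayama
Kyoto–Nagasaki–Okayama
Kyoto–Nagasaki–Osaka–Okayama
Kyoto–Okayama
Kyoto–Osaka–Nagasaki–Fukuoka–Okayama
Kyoto–Osaka–Nagasaki–Okayama
Kyoto–Osaka–Okayama

7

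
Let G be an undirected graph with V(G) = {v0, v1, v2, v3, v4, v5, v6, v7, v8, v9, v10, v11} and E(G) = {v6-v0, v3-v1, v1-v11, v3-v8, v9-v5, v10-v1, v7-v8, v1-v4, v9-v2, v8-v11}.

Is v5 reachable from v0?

No

Explore from v0.
Distance 1: reach v6.
The search is exhausted without reaching v5; it lies in a different component.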